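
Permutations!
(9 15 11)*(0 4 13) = (0 4 13)(9 15 11) = [4, 1, 2, 3, 13, 5, 6, 7, 8, 15, 10, 9, 12, 0, 14, 11]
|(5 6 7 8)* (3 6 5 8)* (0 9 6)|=|(0 9 6 7 3)|=5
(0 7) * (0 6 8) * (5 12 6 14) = (0 7 14 5 12 6 8) = [7, 1, 2, 3, 4, 12, 8, 14, 0, 9, 10, 11, 6, 13, 5]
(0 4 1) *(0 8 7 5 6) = (0 4 1 8 7 5 6) = [4, 8, 2, 3, 1, 6, 0, 5, 7]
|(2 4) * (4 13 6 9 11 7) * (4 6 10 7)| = 8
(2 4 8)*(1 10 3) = [0, 10, 4, 1, 8, 5, 6, 7, 2, 9, 3] = (1 10 3)(2 4 8)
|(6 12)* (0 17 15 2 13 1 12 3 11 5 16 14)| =|(0 17 15 2 13 1 12 6 3 11 5 16 14)| =13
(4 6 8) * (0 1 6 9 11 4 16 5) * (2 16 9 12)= (0 1 6 8 9 11 4 12 2 16 5)= [1, 6, 16, 3, 12, 0, 8, 7, 9, 11, 10, 4, 2, 13, 14, 15, 5]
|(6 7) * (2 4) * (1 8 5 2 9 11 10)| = |(1 8 5 2 4 9 11 10)(6 7)| = 8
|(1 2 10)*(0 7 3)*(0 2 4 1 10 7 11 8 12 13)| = 30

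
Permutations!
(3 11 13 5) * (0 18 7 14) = (0 18 7 14)(3 11 13 5) = [18, 1, 2, 11, 4, 3, 6, 14, 8, 9, 10, 13, 12, 5, 0, 15, 16, 17, 7]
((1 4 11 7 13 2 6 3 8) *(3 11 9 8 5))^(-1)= (1 8 9 4)(2 13 7 11 6)(3 5)= [0, 8, 13, 5, 1, 3, 2, 11, 9, 4, 10, 6, 12, 7]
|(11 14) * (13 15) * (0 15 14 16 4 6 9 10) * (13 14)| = |(0 15 14 11 16 4 6 9 10)| = 9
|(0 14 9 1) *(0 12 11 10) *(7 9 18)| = 9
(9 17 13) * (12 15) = (9 17 13)(12 15) = [0, 1, 2, 3, 4, 5, 6, 7, 8, 17, 10, 11, 15, 9, 14, 12, 16, 13]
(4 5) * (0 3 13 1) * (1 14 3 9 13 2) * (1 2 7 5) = (0 9 13 14 3 7 5 4 1) = [9, 0, 2, 7, 1, 4, 6, 5, 8, 13, 10, 11, 12, 14, 3]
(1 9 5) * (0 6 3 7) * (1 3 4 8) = [6, 9, 2, 7, 8, 3, 4, 0, 1, 5] = (0 6 4 8 1 9 5 3 7)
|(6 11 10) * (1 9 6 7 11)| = 3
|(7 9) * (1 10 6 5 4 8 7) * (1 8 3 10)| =15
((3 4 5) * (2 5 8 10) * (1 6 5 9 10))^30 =[0, 1, 2, 3, 4, 5, 6, 7, 8, 9, 10] =(10)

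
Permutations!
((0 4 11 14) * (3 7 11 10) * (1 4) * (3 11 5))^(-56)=[11, 14, 2, 7, 0, 3, 6, 5, 8, 9, 1, 4, 12, 13, 10]=(0 11 4)(1 14 10)(3 7 5)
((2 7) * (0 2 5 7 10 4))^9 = (0 2 10 4)(5 7) = [2, 1, 10, 3, 0, 7, 6, 5, 8, 9, 4]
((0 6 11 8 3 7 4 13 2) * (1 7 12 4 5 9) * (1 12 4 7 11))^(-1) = [2, 6, 13, 8, 3, 7, 0, 12, 11, 5, 10, 1, 9, 4] = (0 2 13 4 3 8 11 1 6)(5 7 12 9)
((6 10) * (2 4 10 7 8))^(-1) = (2 8 7 6 10 4) = [0, 1, 8, 3, 2, 5, 10, 6, 7, 9, 4]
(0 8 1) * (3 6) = (0 8 1)(3 6) = [8, 0, 2, 6, 4, 5, 3, 7, 1]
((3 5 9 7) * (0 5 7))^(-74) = [5, 1, 2, 3, 4, 9, 6, 7, 8, 0] = (0 5 9)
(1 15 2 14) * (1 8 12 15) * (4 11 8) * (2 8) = (2 14 4 11)(8 12 15) = [0, 1, 14, 3, 11, 5, 6, 7, 12, 9, 10, 2, 15, 13, 4, 8]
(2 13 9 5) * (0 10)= (0 10)(2 13 9 5)= [10, 1, 13, 3, 4, 2, 6, 7, 8, 5, 0, 11, 12, 9]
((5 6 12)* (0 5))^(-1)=(0 12 6 5)=[12, 1, 2, 3, 4, 0, 5, 7, 8, 9, 10, 11, 6]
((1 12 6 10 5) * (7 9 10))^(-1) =(1 5 10 9 7 6 12) =[0, 5, 2, 3, 4, 10, 12, 6, 8, 7, 9, 11, 1]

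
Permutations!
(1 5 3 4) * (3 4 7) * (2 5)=(1 2 5 4)(3 7)=[0, 2, 5, 7, 1, 4, 6, 3]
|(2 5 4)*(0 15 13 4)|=|(0 15 13 4 2 5)|=6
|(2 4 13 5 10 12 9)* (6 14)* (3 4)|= |(2 3 4 13 5 10 12 9)(6 14)|= 8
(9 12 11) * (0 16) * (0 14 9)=(0 16 14 9 12 11)=[16, 1, 2, 3, 4, 5, 6, 7, 8, 12, 10, 0, 11, 13, 9, 15, 14]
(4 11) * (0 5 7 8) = (0 5 7 8)(4 11) = [5, 1, 2, 3, 11, 7, 6, 8, 0, 9, 10, 4]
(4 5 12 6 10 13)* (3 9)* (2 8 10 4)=(2 8 10 13)(3 9)(4 5 12 6)=[0, 1, 8, 9, 5, 12, 4, 7, 10, 3, 13, 11, 6, 2]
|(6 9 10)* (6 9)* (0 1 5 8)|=|(0 1 5 8)(9 10)|=4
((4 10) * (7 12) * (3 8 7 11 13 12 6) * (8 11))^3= [0, 1, 2, 12, 10, 5, 13, 11, 3, 9, 4, 8, 6, 7]= (3 12 6 13 7 11 8)(4 10)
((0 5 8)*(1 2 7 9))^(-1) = (0 8 5)(1 9 7 2) = [8, 9, 1, 3, 4, 0, 6, 2, 5, 7]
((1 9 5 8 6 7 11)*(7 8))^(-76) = (1 11 7 5 9) = [0, 11, 2, 3, 4, 9, 6, 5, 8, 1, 10, 7]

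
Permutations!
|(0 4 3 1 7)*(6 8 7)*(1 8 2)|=15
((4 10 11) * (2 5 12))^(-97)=[0, 1, 12, 3, 11, 2, 6, 7, 8, 9, 4, 10, 5]=(2 12 5)(4 11 10)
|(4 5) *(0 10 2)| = 6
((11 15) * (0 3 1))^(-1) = (0 1 3)(11 15) = [1, 3, 2, 0, 4, 5, 6, 7, 8, 9, 10, 15, 12, 13, 14, 11]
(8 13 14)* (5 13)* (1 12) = (1 12)(5 13 14 8) = [0, 12, 2, 3, 4, 13, 6, 7, 5, 9, 10, 11, 1, 14, 8]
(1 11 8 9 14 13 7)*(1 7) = (1 11 8 9 14 13) = [0, 11, 2, 3, 4, 5, 6, 7, 9, 14, 10, 8, 12, 1, 13]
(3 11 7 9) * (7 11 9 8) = (11)(3 9)(7 8) = [0, 1, 2, 9, 4, 5, 6, 8, 7, 3, 10, 11]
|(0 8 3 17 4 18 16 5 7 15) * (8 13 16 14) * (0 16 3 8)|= 28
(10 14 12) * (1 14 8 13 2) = (1 14 12 10 8 13 2) = [0, 14, 1, 3, 4, 5, 6, 7, 13, 9, 8, 11, 10, 2, 12]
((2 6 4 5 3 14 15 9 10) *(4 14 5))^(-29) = (2 6 14 15 9 10)(3 5) = [0, 1, 6, 5, 4, 3, 14, 7, 8, 10, 2, 11, 12, 13, 15, 9]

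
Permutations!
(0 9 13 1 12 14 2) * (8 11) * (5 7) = (0 9 13 1 12 14 2)(5 7)(8 11) = [9, 12, 0, 3, 4, 7, 6, 5, 11, 13, 10, 8, 14, 1, 2]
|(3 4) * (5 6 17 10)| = 4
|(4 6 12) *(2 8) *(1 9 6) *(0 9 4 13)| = 10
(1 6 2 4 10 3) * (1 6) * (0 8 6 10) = (0 8 6 2 4)(3 10) = [8, 1, 4, 10, 0, 5, 2, 7, 6, 9, 3]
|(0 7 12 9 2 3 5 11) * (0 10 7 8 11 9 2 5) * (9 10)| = |(0 8 11 9 5 10 7 12 2 3)| = 10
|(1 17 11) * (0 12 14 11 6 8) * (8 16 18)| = 10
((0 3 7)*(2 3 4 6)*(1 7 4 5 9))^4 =[7, 9, 2, 3, 4, 0, 6, 1, 8, 5] =(0 7 1 9 5)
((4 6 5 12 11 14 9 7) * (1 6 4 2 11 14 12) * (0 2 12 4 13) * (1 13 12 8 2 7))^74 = (0 1 4 7 6 12 8 5 14 2 13 9 11) = [1, 4, 13, 3, 7, 14, 12, 6, 5, 11, 10, 0, 8, 9, 2]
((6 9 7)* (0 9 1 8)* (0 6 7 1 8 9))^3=(1 9)(6 8)=[0, 9, 2, 3, 4, 5, 8, 7, 6, 1]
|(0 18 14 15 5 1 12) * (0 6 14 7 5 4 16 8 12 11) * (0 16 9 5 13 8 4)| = 18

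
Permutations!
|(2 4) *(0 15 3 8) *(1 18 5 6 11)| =20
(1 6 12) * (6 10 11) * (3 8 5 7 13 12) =(1 10 11 6 3 8 5 7 13 12) =[0, 10, 2, 8, 4, 7, 3, 13, 5, 9, 11, 6, 1, 12]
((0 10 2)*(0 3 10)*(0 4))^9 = (10)(0 4) = [4, 1, 2, 3, 0, 5, 6, 7, 8, 9, 10]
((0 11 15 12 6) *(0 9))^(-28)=(0 15 6)(9 11 12)=[15, 1, 2, 3, 4, 5, 0, 7, 8, 11, 10, 12, 9, 13, 14, 6]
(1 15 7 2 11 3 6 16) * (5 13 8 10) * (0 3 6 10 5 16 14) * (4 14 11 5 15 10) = [3, 10, 5, 4, 14, 13, 11, 2, 15, 9, 16, 6, 12, 8, 0, 7, 1] = (0 3 4 14)(1 10 16)(2 5 13 8 15 7)(6 11)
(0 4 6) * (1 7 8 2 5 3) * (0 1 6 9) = (0 4 9)(1 7 8 2 5 3 6) = [4, 7, 5, 6, 9, 3, 1, 8, 2, 0]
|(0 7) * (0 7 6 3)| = 3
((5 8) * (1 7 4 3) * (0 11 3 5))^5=[4, 0, 2, 8, 3, 1, 6, 11, 7, 9, 10, 5]=(0 4 3 8 7 11 5 1)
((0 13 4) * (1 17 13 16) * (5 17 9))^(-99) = (0 17 1 4 5 16 13 9) = [17, 4, 2, 3, 5, 16, 6, 7, 8, 0, 10, 11, 12, 9, 14, 15, 13, 1]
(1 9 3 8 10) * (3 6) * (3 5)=(1 9 6 5 3 8 10)=[0, 9, 2, 8, 4, 3, 5, 7, 10, 6, 1]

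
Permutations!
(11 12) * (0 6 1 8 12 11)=[6, 8, 2, 3, 4, 5, 1, 7, 12, 9, 10, 11, 0]=(0 6 1 8 12)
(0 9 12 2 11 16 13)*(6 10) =(0 9 12 2 11 16 13)(6 10) =[9, 1, 11, 3, 4, 5, 10, 7, 8, 12, 6, 16, 2, 0, 14, 15, 13]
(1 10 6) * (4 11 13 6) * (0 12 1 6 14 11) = (0 12 1 10 4)(11 13 14) = [12, 10, 2, 3, 0, 5, 6, 7, 8, 9, 4, 13, 1, 14, 11]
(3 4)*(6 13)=(3 4)(6 13)=[0, 1, 2, 4, 3, 5, 13, 7, 8, 9, 10, 11, 12, 6]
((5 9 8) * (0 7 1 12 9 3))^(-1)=(0 3 5 8 9 12 1 7)=[3, 7, 2, 5, 4, 8, 6, 0, 9, 12, 10, 11, 1]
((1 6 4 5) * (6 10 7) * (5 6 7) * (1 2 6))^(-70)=(1 5 6)(2 4 10)=[0, 5, 4, 3, 10, 6, 1, 7, 8, 9, 2]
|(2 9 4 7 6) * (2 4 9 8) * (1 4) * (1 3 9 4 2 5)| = 20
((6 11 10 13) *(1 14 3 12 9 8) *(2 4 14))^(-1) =(1 8 9 12 3 14 4 2)(6 13 10 11) =[0, 8, 1, 14, 2, 5, 13, 7, 9, 12, 11, 6, 3, 10, 4]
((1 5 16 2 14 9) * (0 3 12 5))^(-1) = (0 1 9 14 2 16 5 12 3) = [1, 9, 16, 0, 4, 12, 6, 7, 8, 14, 10, 11, 3, 13, 2, 15, 5]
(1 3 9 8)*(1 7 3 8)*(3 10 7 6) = [0, 8, 2, 9, 4, 5, 3, 10, 6, 1, 7] = (1 8 6 3 9)(7 10)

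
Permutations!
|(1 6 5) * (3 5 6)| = 3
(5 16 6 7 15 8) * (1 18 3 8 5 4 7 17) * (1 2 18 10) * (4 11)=(1 10)(2 18 3 8 11 4 7 15 5 16 6 17)=[0, 10, 18, 8, 7, 16, 17, 15, 11, 9, 1, 4, 12, 13, 14, 5, 6, 2, 3]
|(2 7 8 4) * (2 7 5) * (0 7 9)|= 10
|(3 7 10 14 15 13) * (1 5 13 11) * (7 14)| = 14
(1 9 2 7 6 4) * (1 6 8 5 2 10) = (1 9 10)(2 7 8 5)(4 6) = [0, 9, 7, 3, 6, 2, 4, 8, 5, 10, 1]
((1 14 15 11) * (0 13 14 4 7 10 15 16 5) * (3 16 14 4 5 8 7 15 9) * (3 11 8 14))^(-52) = (0 15 10 1 13 8 9 5 4 7 11)(3 14 16) = [15, 13, 2, 14, 7, 4, 6, 11, 9, 5, 1, 0, 12, 8, 16, 10, 3]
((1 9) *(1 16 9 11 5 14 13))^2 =[0, 5, 2, 3, 4, 13, 6, 7, 8, 9, 10, 14, 12, 11, 1, 15, 16] =(16)(1 5 13 11 14)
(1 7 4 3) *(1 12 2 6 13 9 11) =(1 7 4 3 12 2 6 13 9 11) =[0, 7, 6, 12, 3, 5, 13, 4, 8, 11, 10, 1, 2, 9]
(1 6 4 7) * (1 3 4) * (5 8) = [0, 6, 2, 4, 7, 8, 1, 3, 5] = (1 6)(3 4 7)(5 8)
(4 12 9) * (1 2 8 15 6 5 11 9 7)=(1 2 8 15 6 5 11 9 4 12 7)=[0, 2, 8, 3, 12, 11, 5, 1, 15, 4, 10, 9, 7, 13, 14, 6]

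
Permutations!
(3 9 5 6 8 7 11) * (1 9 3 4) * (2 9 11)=[0, 11, 9, 3, 1, 6, 8, 2, 7, 5, 10, 4]=(1 11 4)(2 9 5 6 8 7)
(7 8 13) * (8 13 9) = (7 13)(8 9) = [0, 1, 2, 3, 4, 5, 6, 13, 9, 8, 10, 11, 12, 7]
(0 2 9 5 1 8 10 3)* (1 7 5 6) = (0 2 9 6 1 8 10 3)(5 7) = [2, 8, 9, 0, 4, 7, 1, 5, 10, 6, 3]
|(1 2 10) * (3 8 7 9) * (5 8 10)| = 8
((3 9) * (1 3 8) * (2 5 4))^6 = (1 9)(3 8) = [0, 9, 2, 8, 4, 5, 6, 7, 3, 1]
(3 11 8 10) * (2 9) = (2 9)(3 11 8 10) = [0, 1, 9, 11, 4, 5, 6, 7, 10, 2, 3, 8]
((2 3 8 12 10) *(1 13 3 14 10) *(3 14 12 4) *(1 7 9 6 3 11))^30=(1 2 6 11 10 9 4 14 7 8 13 12 3)=[0, 2, 6, 1, 14, 5, 11, 8, 13, 4, 9, 10, 3, 12, 7]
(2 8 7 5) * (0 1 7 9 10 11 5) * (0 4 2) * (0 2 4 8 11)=(0 1 7 8 9 10)(2 11 5)=[1, 7, 11, 3, 4, 2, 6, 8, 9, 10, 0, 5]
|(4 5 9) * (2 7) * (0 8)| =6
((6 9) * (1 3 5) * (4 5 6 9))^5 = (9) = [0, 1, 2, 3, 4, 5, 6, 7, 8, 9]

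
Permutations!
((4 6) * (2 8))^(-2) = [0, 1, 2, 3, 4, 5, 6, 7, 8] = (8)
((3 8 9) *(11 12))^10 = (12)(3 8 9) = [0, 1, 2, 8, 4, 5, 6, 7, 9, 3, 10, 11, 12]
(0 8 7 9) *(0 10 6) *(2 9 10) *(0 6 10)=[8, 1, 9, 3, 4, 5, 6, 0, 7, 2, 10]=(10)(0 8 7)(2 9)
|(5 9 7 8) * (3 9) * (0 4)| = 10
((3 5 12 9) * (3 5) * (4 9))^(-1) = (4 12 5 9) = [0, 1, 2, 3, 12, 9, 6, 7, 8, 4, 10, 11, 5]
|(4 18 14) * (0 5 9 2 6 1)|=|(0 5 9 2 6 1)(4 18 14)|=6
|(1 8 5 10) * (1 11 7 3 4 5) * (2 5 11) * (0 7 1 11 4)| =3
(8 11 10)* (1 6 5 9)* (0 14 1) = (0 14 1 6 5 9)(8 11 10) = [14, 6, 2, 3, 4, 9, 5, 7, 11, 0, 8, 10, 12, 13, 1]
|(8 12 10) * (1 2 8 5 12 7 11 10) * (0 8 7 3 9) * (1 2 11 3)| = |(0 8 1 11 10 5 12 2 7 3 9)| = 11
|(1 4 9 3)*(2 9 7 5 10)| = |(1 4 7 5 10 2 9 3)| = 8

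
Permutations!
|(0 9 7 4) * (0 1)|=5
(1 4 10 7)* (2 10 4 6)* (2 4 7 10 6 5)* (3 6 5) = [0, 3, 5, 6, 7, 2, 4, 1, 8, 9, 10] = (10)(1 3 6 4 7)(2 5)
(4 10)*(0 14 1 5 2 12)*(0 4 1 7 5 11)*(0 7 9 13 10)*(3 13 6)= [14, 11, 12, 13, 0, 2, 3, 5, 8, 6, 1, 7, 4, 10, 9]= (0 14 9 6 3 13 10 1 11 7 5 2 12 4)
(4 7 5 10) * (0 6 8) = (0 6 8)(4 7 5 10) = [6, 1, 2, 3, 7, 10, 8, 5, 0, 9, 4]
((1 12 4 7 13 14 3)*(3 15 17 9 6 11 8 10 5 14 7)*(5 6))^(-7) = (1 12 4 3)(5 17 14 9 15)(6 11 8 10)(7 13) = [0, 12, 2, 1, 3, 17, 11, 13, 10, 15, 6, 8, 4, 7, 9, 5, 16, 14]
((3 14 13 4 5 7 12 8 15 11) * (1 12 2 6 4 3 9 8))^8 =(15)(2 5 6 7 4)(3 13 14) =[0, 1, 5, 13, 2, 6, 7, 4, 8, 9, 10, 11, 12, 14, 3, 15]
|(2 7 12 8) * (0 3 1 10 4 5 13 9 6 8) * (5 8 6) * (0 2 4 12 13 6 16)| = 12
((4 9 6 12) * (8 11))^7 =[0, 1, 2, 3, 12, 5, 9, 7, 11, 4, 10, 8, 6] =(4 12 6 9)(8 11)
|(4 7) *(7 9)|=|(4 9 7)|=3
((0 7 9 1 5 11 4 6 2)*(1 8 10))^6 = (0 5 7 11 9 4 8 6 10 2 1) = [5, 0, 1, 3, 8, 7, 10, 11, 6, 4, 2, 9]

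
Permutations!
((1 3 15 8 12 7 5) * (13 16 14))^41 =(1 5 7 12 8 15 3)(13 14 16) =[0, 5, 2, 1, 4, 7, 6, 12, 15, 9, 10, 11, 8, 14, 16, 3, 13]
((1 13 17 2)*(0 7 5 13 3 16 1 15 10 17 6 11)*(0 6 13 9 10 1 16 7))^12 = [0, 5, 3, 9, 4, 17, 6, 10, 8, 2, 15, 11, 12, 13, 14, 7, 16, 1] = (1 5 17)(2 3 9)(7 10 15)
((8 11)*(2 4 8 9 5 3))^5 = (2 5 11 4 3 9 8) = [0, 1, 5, 9, 3, 11, 6, 7, 2, 8, 10, 4]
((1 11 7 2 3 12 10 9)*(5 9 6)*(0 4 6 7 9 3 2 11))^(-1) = (0 1 9 11 7 10 12 3 5 6 4) = [1, 9, 2, 5, 0, 6, 4, 10, 8, 11, 12, 7, 3]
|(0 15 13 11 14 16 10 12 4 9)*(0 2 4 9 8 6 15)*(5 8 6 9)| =13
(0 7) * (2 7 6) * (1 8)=[6, 8, 7, 3, 4, 5, 2, 0, 1]=(0 6 2 7)(1 8)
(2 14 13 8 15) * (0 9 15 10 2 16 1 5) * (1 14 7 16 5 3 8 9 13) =(0 13 9 15 5)(1 3 8 10 2 7 16 14) =[13, 3, 7, 8, 4, 0, 6, 16, 10, 15, 2, 11, 12, 9, 1, 5, 14]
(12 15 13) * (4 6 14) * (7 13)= (4 6 14)(7 13 12 15)= [0, 1, 2, 3, 6, 5, 14, 13, 8, 9, 10, 11, 15, 12, 4, 7]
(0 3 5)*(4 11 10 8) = (0 3 5)(4 11 10 8) = [3, 1, 2, 5, 11, 0, 6, 7, 4, 9, 8, 10]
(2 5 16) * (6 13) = [0, 1, 5, 3, 4, 16, 13, 7, 8, 9, 10, 11, 12, 6, 14, 15, 2] = (2 5 16)(6 13)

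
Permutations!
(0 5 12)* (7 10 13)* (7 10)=[5, 1, 2, 3, 4, 12, 6, 7, 8, 9, 13, 11, 0, 10]=(0 5 12)(10 13)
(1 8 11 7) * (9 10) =[0, 8, 2, 3, 4, 5, 6, 1, 11, 10, 9, 7] =(1 8 11 7)(9 10)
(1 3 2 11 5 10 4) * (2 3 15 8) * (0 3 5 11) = (0 3 5 10 4 1 15 8 2) = [3, 15, 0, 5, 1, 10, 6, 7, 2, 9, 4, 11, 12, 13, 14, 8]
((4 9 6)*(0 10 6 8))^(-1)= (0 8 9 4 6 10)= [8, 1, 2, 3, 6, 5, 10, 7, 9, 4, 0]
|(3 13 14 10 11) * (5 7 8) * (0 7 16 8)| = |(0 7)(3 13 14 10 11)(5 16 8)| = 30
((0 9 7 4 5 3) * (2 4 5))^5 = (9)(2 4) = [0, 1, 4, 3, 2, 5, 6, 7, 8, 9]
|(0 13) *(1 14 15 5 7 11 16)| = 14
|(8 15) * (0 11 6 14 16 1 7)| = |(0 11 6 14 16 1 7)(8 15)| = 14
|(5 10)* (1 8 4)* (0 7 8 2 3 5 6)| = 10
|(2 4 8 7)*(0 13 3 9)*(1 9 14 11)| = |(0 13 3 14 11 1 9)(2 4 8 7)| = 28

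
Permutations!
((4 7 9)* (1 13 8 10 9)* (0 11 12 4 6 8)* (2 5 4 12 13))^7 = (0 11 13)(1 5 7 2 4)(6 9 10 8) = [11, 5, 4, 3, 1, 7, 9, 2, 6, 10, 8, 13, 12, 0]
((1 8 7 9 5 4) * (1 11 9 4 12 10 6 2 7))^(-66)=(2 12 11)(4 6 5)(7 10 9)=[0, 1, 12, 3, 6, 4, 5, 10, 8, 7, 9, 2, 11]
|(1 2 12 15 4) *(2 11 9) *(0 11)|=8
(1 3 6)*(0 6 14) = (0 6 1 3 14) = [6, 3, 2, 14, 4, 5, 1, 7, 8, 9, 10, 11, 12, 13, 0]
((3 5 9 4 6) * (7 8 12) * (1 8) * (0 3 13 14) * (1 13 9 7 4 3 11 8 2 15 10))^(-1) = [14, 10, 1, 9, 12, 3, 4, 5, 11, 6, 15, 0, 8, 7, 13, 2] = (0 14 13 7 5 3 9 6 4 12 8 11)(1 10 15 2)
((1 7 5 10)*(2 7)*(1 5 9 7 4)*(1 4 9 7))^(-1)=[0, 9, 1, 3, 4, 10, 6, 7, 8, 2, 5]=(1 9 2)(5 10)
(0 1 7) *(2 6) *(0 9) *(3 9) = (0 1 7 3 9)(2 6) = [1, 7, 6, 9, 4, 5, 2, 3, 8, 0]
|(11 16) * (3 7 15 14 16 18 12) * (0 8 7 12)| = |(0 8 7 15 14 16 11 18)(3 12)| = 8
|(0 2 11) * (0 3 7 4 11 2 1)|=4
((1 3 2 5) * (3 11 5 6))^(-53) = (1 11 5)(2 6 3) = [0, 11, 6, 2, 4, 1, 3, 7, 8, 9, 10, 5]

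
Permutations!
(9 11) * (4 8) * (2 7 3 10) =[0, 1, 7, 10, 8, 5, 6, 3, 4, 11, 2, 9] =(2 7 3 10)(4 8)(9 11)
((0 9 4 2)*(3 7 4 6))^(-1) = (0 2 4 7 3 6 9) = [2, 1, 4, 6, 7, 5, 9, 3, 8, 0]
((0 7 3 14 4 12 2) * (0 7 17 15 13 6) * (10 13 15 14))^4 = [12, 1, 13, 0, 3, 5, 4, 6, 8, 9, 17, 11, 10, 14, 7, 15, 16, 2] = (0 12 10 17 2 13 14 7 6 4 3)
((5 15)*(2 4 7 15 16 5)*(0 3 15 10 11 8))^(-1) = (0 8 11 10 7 4 2 15 3)(5 16) = [8, 1, 15, 0, 2, 16, 6, 4, 11, 9, 7, 10, 12, 13, 14, 3, 5]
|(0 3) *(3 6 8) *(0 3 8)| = |(8)(0 6)| = 2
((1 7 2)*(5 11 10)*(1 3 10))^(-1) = (1 11 5 10 3 2 7) = [0, 11, 7, 2, 4, 10, 6, 1, 8, 9, 3, 5]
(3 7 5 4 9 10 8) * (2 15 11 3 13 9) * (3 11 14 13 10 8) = (2 15 14 13 9 8 10 3 7 5 4) = [0, 1, 15, 7, 2, 4, 6, 5, 10, 8, 3, 11, 12, 9, 13, 14]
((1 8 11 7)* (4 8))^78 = [0, 11, 2, 3, 7, 5, 6, 8, 1, 9, 10, 4] = (1 11 4 7 8)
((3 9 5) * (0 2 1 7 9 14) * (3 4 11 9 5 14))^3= (0 7 11)(1 4 14)(2 5 9)= [7, 4, 5, 3, 14, 9, 6, 11, 8, 2, 10, 0, 12, 13, 1]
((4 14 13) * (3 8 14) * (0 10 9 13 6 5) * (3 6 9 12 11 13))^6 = [6, 1, 2, 14, 11, 4, 13, 7, 9, 8, 5, 10, 0, 12, 3] = (0 6 13 12)(3 14)(4 11 10 5)(8 9)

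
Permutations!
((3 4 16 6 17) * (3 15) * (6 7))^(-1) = (3 15 17 6 7 16 4) = [0, 1, 2, 15, 3, 5, 7, 16, 8, 9, 10, 11, 12, 13, 14, 17, 4, 6]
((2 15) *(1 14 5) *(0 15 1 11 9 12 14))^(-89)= (0 1 2 15)(5 11 9 12 14)= [1, 2, 15, 3, 4, 11, 6, 7, 8, 12, 10, 9, 14, 13, 5, 0]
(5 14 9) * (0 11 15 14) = (0 11 15 14 9 5) = [11, 1, 2, 3, 4, 0, 6, 7, 8, 5, 10, 15, 12, 13, 9, 14]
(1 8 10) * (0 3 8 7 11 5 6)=(0 3 8 10 1 7 11 5 6)=[3, 7, 2, 8, 4, 6, 0, 11, 10, 9, 1, 5]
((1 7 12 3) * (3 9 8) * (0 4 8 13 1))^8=(1 9 7 13 12)=[0, 9, 2, 3, 4, 5, 6, 13, 8, 7, 10, 11, 1, 12]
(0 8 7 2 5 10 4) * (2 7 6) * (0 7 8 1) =[1, 0, 5, 3, 7, 10, 2, 8, 6, 9, 4] =(0 1)(2 5 10 4 7 8 6)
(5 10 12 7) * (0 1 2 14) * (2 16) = [1, 16, 14, 3, 4, 10, 6, 5, 8, 9, 12, 11, 7, 13, 0, 15, 2] = (0 1 16 2 14)(5 10 12 7)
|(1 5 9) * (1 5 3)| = |(1 3)(5 9)| = 2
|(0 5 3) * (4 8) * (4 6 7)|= |(0 5 3)(4 8 6 7)|= 12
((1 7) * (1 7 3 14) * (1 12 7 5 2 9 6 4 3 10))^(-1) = (1 10)(2 5 7 12 14 3 4 6 9) = [0, 10, 5, 4, 6, 7, 9, 12, 8, 2, 1, 11, 14, 13, 3]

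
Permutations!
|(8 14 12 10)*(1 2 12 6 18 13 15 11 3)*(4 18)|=|(1 2 12 10 8 14 6 4 18 13 15 11 3)|=13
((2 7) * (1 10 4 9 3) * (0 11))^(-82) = [0, 9, 2, 4, 1, 5, 6, 7, 8, 10, 3, 11] = (11)(1 9 10 3 4)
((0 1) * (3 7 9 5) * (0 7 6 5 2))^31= [1, 7, 0, 6, 4, 3, 5, 9, 8, 2]= (0 1 7 9 2)(3 6 5)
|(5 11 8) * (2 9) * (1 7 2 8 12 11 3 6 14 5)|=20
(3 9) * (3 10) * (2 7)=(2 7)(3 9 10)=[0, 1, 7, 9, 4, 5, 6, 2, 8, 10, 3]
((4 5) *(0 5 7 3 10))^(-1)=(0 10 3 7 4 5)=[10, 1, 2, 7, 5, 0, 6, 4, 8, 9, 3]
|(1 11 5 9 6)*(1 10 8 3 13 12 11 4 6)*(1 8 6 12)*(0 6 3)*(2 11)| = 13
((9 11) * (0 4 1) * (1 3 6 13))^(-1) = (0 1 13 6 3 4)(9 11) = [1, 13, 2, 4, 0, 5, 3, 7, 8, 11, 10, 9, 12, 6]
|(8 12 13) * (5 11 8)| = 5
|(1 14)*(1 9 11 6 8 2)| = 7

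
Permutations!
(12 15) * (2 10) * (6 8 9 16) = (2 10)(6 8 9 16)(12 15) = [0, 1, 10, 3, 4, 5, 8, 7, 9, 16, 2, 11, 15, 13, 14, 12, 6]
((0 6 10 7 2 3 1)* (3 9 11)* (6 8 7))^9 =[8, 0, 9, 1, 4, 5, 10, 2, 7, 11, 6, 3] =(0 8 7 2 9 11 3 1)(6 10)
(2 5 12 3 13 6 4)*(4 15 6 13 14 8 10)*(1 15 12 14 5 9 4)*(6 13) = (1 15 13 6 12 3 5 14 8 10)(2 9 4) = [0, 15, 9, 5, 2, 14, 12, 7, 10, 4, 1, 11, 3, 6, 8, 13]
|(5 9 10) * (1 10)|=4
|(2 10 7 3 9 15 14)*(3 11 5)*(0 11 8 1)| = |(0 11 5 3 9 15 14 2 10 7 8 1)| = 12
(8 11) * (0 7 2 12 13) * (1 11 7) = (0 1 11 8 7 2 12 13) = [1, 11, 12, 3, 4, 5, 6, 2, 7, 9, 10, 8, 13, 0]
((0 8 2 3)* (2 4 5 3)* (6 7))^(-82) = [5, 1, 2, 4, 0, 8, 6, 7, 3] = (0 5 8 3 4)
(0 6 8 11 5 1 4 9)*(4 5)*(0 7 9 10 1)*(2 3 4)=(0 6 8 11 2 3 4 10 1 5)(7 9)=[6, 5, 3, 4, 10, 0, 8, 9, 11, 7, 1, 2]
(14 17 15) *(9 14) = (9 14 17 15) = [0, 1, 2, 3, 4, 5, 6, 7, 8, 14, 10, 11, 12, 13, 17, 9, 16, 15]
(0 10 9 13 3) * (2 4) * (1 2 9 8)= (0 10 8 1 2 4 9 13 3)= [10, 2, 4, 0, 9, 5, 6, 7, 1, 13, 8, 11, 12, 3]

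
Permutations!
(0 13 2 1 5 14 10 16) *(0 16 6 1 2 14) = [13, 5, 2, 3, 4, 0, 1, 7, 8, 9, 6, 11, 12, 14, 10, 15, 16] = (16)(0 13 14 10 6 1 5)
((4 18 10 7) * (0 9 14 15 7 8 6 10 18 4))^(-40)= (18)(6 8 10)= [0, 1, 2, 3, 4, 5, 8, 7, 10, 9, 6, 11, 12, 13, 14, 15, 16, 17, 18]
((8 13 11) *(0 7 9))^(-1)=(0 9 7)(8 11 13)=[9, 1, 2, 3, 4, 5, 6, 0, 11, 7, 10, 13, 12, 8]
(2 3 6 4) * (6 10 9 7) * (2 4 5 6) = (2 3 10 9 7)(5 6) = [0, 1, 3, 10, 4, 6, 5, 2, 8, 7, 9]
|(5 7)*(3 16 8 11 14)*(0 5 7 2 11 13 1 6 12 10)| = |(0 5 2 11 14 3 16 8 13 1 6 12 10)| = 13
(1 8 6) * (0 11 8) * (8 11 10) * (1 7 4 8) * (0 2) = [10, 2, 0, 3, 8, 5, 7, 4, 6, 9, 1, 11] = (11)(0 10 1 2)(4 8 6 7)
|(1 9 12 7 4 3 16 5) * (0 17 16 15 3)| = |(0 17 16 5 1 9 12 7 4)(3 15)| = 18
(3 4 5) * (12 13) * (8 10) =[0, 1, 2, 4, 5, 3, 6, 7, 10, 9, 8, 11, 13, 12] =(3 4 5)(8 10)(12 13)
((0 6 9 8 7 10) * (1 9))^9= (0 1 8 10 6 9 7)= [1, 8, 2, 3, 4, 5, 9, 0, 10, 7, 6]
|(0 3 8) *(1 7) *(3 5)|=4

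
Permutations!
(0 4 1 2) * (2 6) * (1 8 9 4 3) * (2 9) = [3, 6, 0, 1, 8, 5, 9, 7, 2, 4] = (0 3 1 6 9 4 8 2)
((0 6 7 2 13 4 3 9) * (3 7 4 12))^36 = (13) = [0, 1, 2, 3, 4, 5, 6, 7, 8, 9, 10, 11, 12, 13]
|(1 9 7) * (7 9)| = |(9)(1 7)| = 2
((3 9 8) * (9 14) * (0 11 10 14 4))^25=(0 11 10 14 9 8 3 4)=[11, 1, 2, 4, 0, 5, 6, 7, 3, 8, 14, 10, 12, 13, 9]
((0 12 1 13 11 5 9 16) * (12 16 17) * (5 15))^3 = (0 16)(1 15 17 13 5 12 11 9) = [16, 15, 2, 3, 4, 12, 6, 7, 8, 1, 10, 9, 11, 5, 14, 17, 0, 13]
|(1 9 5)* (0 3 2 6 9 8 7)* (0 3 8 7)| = 14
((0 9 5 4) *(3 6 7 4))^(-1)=[4, 1, 2, 5, 7, 9, 3, 6, 8, 0]=(0 4 7 6 3 5 9)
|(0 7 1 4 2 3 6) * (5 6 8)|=|(0 7 1 4 2 3 8 5 6)|=9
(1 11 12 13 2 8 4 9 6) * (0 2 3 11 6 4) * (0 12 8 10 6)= (0 2 10 6 1)(3 11 8 12 13)(4 9)= [2, 0, 10, 11, 9, 5, 1, 7, 12, 4, 6, 8, 13, 3]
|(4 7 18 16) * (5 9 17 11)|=4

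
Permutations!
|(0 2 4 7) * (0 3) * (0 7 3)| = |(0 2 4 3 7)| = 5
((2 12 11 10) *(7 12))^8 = (2 11 7 10 12) = [0, 1, 11, 3, 4, 5, 6, 10, 8, 9, 12, 7, 2]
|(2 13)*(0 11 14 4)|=|(0 11 14 4)(2 13)|=4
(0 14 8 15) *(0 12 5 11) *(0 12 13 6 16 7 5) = (0 14 8 15 13 6 16 7 5 11 12) = [14, 1, 2, 3, 4, 11, 16, 5, 15, 9, 10, 12, 0, 6, 8, 13, 7]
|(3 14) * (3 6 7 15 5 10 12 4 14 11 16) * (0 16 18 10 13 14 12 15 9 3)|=22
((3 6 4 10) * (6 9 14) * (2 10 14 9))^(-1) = (2 3 10)(4 6 14) = [0, 1, 3, 10, 6, 5, 14, 7, 8, 9, 2, 11, 12, 13, 4]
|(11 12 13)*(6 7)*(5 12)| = 4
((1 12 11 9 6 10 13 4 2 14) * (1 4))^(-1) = (1 13 10 6 9 11 12)(2 4 14) = [0, 13, 4, 3, 14, 5, 9, 7, 8, 11, 6, 12, 1, 10, 2]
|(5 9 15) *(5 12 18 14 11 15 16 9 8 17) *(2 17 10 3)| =|(2 17 5 8 10 3)(9 16)(11 15 12 18 14)| =30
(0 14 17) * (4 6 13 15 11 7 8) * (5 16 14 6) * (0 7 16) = (0 6 13 15 11 16 14 17 7 8 4 5) = [6, 1, 2, 3, 5, 0, 13, 8, 4, 9, 10, 16, 12, 15, 17, 11, 14, 7]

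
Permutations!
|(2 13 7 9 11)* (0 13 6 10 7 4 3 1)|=|(0 13 4 3 1)(2 6 10 7 9 11)|=30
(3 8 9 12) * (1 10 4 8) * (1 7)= (1 10 4 8 9 12 3 7)= [0, 10, 2, 7, 8, 5, 6, 1, 9, 12, 4, 11, 3]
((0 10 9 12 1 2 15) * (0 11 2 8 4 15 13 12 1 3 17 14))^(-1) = (0 14 17 3 12 13 2 11 15 4 8 1 9 10) = [14, 9, 11, 12, 8, 5, 6, 7, 1, 10, 0, 15, 13, 2, 17, 4, 16, 3]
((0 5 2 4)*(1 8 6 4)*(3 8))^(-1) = (0 4 6 8 3 1 2 5) = [4, 2, 5, 1, 6, 0, 8, 7, 3]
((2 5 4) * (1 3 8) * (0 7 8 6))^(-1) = [6, 8, 4, 1, 5, 2, 3, 0, 7] = (0 6 3 1 8 7)(2 4 5)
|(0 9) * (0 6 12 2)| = |(0 9 6 12 2)| = 5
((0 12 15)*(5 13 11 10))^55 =(0 12 15)(5 10 11 13) =[12, 1, 2, 3, 4, 10, 6, 7, 8, 9, 11, 13, 15, 5, 14, 0]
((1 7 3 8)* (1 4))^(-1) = (1 4 8 3 7) = [0, 4, 2, 7, 8, 5, 6, 1, 3]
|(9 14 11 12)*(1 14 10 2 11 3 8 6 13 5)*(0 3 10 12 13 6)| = |(0 3 8)(1 14 10 2 11 13 5)(9 12)| = 42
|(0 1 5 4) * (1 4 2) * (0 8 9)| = |(0 4 8 9)(1 5 2)| = 12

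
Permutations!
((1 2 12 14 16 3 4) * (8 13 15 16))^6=(1 15 12 3 8)(2 16 14 4 13)=[0, 15, 16, 8, 13, 5, 6, 7, 1, 9, 10, 11, 3, 2, 4, 12, 14]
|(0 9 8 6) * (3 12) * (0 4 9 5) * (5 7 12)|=20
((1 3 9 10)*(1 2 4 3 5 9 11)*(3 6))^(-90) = (11) = [0, 1, 2, 3, 4, 5, 6, 7, 8, 9, 10, 11]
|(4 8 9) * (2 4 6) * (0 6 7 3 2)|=|(0 6)(2 4 8 9 7 3)|=6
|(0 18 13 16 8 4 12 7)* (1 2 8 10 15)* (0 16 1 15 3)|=|(0 18 13 1 2 8 4 12 7 16 10 3)|=12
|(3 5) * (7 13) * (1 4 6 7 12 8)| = |(1 4 6 7 13 12 8)(3 5)| = 14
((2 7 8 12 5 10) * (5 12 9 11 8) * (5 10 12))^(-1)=(2 10 7)(5 12)(8 11 9)=[0, 1, 10, 3, 4, 12, 6, 2, 11, 8, 7, 9, 5]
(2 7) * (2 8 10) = (2 7 8 10) = [0, 1, 7, 3, 4, 5, 6, 8, 10, 9, 2]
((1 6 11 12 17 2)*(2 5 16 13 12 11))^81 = (5 16 13 12 17) = [0, 1, 2, 3, 4, 16, 6, 7, 8, 9, 10, 11, 17, 12, 14, 15, 13, 5]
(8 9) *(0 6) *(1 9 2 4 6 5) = (0 5 1 9 8 2 4 6) = [5, 9, 4, 3, 6, 1, 0, 7, 2, 8]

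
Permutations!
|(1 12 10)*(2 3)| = 6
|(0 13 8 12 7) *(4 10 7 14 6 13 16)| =5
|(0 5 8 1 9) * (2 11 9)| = 7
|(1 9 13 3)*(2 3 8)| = 6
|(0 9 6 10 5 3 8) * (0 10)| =12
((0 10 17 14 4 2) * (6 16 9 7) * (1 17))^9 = (0 1 14 2 10 17 4)(6 16 9 7) = [1, 14, 10, 3, 0, 5, 16, 6, 8, 7, 17, 11, 12, 13, 2, 15, 9, 4]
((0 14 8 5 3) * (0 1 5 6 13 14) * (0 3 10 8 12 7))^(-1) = (0 7 12 14 13 6 8 10 5 1 3) = [7, 3, 2, 0, 4, 1, 8, 12, 10, 9, 5, 11, 14, 6, 13]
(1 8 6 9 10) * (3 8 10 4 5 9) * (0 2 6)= (0 2 6 3 8)(1 10)(4 5 9)= [2, 10, 6, 8, 5, 9, 3, 7, 0, 4, 1]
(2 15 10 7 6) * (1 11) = (1 11)(2 15 10 7 6) = [0, 11, 15, 3, 4, 5, 2, 6, 8, 9, 7, 1, 12, 13, 14, 10]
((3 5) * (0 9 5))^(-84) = (9) = [0, 1, 2, 3, 4, 5, 6, 7, 8, 9]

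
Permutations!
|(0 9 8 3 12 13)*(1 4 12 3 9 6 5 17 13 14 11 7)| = |(0 6 5 17 13)(1 4 12 14 11 7)(8 9)| = 30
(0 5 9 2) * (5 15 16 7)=[15, 1, 0, 3, 4, 9, 6, 5, 8, 2, 10, 11, 12, 13, 14, 16, 7]=(0 15 16 7 5 9 2)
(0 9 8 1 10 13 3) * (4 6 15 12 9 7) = (0 7 4 6 15 12 9 8 1 10 13 3) = [7, 10, 2, 0, 6, 5, 15, 4, 1, 8, 13, 11, 9, 3, 14, 12]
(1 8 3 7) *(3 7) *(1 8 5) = (1 5)(7 8) = [0, 5, 2, 3, 4, 1, 6, 8, 7]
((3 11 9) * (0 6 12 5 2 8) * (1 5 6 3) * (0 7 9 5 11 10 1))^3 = (0 1 2 9 10 5 7 3 11 8)(6 12) = [1, 2, 9, 11, 4, 7, 12, 3, 0, 10, 5, 8, 6]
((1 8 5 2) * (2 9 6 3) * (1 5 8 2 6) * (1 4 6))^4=(1 4 2 6 5 3 9)=[0, 4, 6, 9, 2, 3, 5, 7, 8, 1]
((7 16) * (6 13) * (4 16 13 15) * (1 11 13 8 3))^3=(1 6 16 3 13 4 8 11 15 7)=[0, 6, 2, 13, 8, 5, 16, 1, 11, 9, 10, 15, 12, 4, 14, 7, 3]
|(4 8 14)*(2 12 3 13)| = 12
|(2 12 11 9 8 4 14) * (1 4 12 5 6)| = |(1 4 14 2 5 6)(8 12 11 9)| = 12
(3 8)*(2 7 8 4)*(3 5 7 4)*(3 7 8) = [0, 1, 4, 7, 2, 8, 6, 3, 5] = (2 4)(3 7)(5 8)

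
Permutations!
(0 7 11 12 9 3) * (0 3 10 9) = [7, 1, 2, 3, 4, 5, 6, 11, 8, 10, 9, 12, 0] = (0 7 11 12)(9 10)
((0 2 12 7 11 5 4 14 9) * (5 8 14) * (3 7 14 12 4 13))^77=(0 3 14 5 8 2 7 9 13 12 4 11)=[3, 1, 7, 14, 11, 8, 6, 9, 2, 13, 10, 0, 4, 12, 5]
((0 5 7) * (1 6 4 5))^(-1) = (0 7 5 4 6 1) = [7, 0, 2, 3, 6, 4, 1, 5]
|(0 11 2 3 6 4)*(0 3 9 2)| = |(0 11)(2 9)(3 6 4)| = 6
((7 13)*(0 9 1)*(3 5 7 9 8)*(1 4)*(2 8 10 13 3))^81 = (0 9)(1 13)(2 8)(4 10) = [9, 13, 8, 3, 10, 5, 6, 7, 2, 0, 4, 11, 12, 1]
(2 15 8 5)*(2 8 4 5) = (2 15 4 5 8) = [0, 1, 15, 3, 5, 8, 6, 7, 2, 9, 10, 11, 12, 13, 14, 4]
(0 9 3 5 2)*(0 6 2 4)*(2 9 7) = (0 7 2 6 9 3 5 4) = [7, 1, 6, 5, 0, 4, 9, 2, 8, 3]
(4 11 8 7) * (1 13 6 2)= [0, 13, 1, 3, 11, 5, 2, 4, 7, 9, 10, 8, 12, 6]= (1 13 6 2)(4 11 8 7)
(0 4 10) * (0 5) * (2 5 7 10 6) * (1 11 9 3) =(0 4 6 2 5)(1 11 9 3)(7 10) =[4, 11, 5, 1, 6, 0, 2, 10, 8, 3, 7, 9]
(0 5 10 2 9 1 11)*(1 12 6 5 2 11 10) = (0 2 9 12 6 5 1 10 11) = [2, 10, 9, 3, 4, 1, 5, 7, 8, 12, 11, 0, 6]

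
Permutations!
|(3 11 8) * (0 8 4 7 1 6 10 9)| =|(0 8 3 11 4 7 1 6 10 9)| =10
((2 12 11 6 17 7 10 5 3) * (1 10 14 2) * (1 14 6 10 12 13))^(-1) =[0, 13, 14, 5, 4, 10, 7, 17, 8, 9, 11, 12, 1, 2, 3, 15, 16, 6] =(1 13 2 14 3 5 10 11 12)(6 7 17)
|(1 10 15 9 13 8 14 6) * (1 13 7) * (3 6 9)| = |(1 10 15 3 6 13 8 14 9 7)| = 10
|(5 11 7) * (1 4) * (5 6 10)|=10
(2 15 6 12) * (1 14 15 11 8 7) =[0, 14, 11, 3, 4, 5, 12, 1, 7, 9, 10, 8, 2, 13, 15, 6] =(1 14 15 6 12 2 11 8 7)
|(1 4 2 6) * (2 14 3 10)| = 7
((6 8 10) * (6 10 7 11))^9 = [0, 1, 2, 3, 4, 5, 8, 11, 7, 9, 10, 6] = (6 8 7 11)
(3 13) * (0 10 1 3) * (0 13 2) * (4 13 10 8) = [8, 3, 0, 2, 13, 5, 6, 7, 4, 9, 1, 11, 12, 10] = (0 8 4 13 10 1 3 2)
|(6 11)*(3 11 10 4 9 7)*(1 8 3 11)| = 6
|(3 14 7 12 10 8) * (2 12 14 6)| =|(2 12 10 8 3 6)(7 14)| =6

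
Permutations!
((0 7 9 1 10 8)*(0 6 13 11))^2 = (0 9 10 6 11 7 1 8 13) = [9, 8, 2, 3, 4, 5, 11, 1, 13, 10, 6, 7, 12, 0]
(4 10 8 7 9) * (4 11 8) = (4 10)(7 9 11 8) = [0, 1, 2, 3, 10, 5, 6, 9, 7, 11, 4, 8]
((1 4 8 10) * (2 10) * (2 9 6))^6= [0, 10, 6, 3, 1, 5, 9, 7, 4, 8, 2]= (1 10 2 6 9 8 4)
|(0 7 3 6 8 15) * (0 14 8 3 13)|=|(0 7 13)(3 6)(8 15 14)|=6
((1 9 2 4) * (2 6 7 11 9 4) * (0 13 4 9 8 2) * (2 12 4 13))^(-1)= (13)(0 2)(1 4 12 8 11 7 6 9)= [2, 4, 0, 3, 12, 5, 9, 6, 11, 1, 10, 7, 8, 13]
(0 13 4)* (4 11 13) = (0 4)(11 13) = [4, 1, 2, 3, 0, 5, 6, 7, 8, 9, 10, 13, 12, 11]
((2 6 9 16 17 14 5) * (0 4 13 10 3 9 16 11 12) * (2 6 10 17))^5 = (0 5 3 4 6 9 13 16 11 17 2 12 14 10) = [5, 1, 12, 4, 6, 3, 9, 7, 8, 13, 0, 17, 14, 16, 10, 15, 11, 2]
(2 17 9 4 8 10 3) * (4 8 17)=(2 4 17 9 8 10 3)=[0, 1, 4, 2, 17, 5, 6, 7, 10, 8, 3, 11, 12, 13, 14, 15, 16, 9]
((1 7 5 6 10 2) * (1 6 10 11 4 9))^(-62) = [0, 7, 6, 3, 9, 10, 11, 5, 8, 1, 2, 4] = (1 7 5 10 2 6 11 4 9)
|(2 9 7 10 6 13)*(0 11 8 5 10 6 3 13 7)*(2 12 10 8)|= |(0 11 2 9)(3 13 12 10)(5 8)(6 7)|= 4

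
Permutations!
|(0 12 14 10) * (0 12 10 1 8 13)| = |(0 10 12 14 1 8 13)| = 7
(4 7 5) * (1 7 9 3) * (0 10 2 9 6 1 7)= (0 10 2 9 3 7 5 4 6 1)= [10, 0, 9, 7, 6, 4, 1, 5, 8, 3, 2]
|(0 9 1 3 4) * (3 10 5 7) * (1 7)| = |(0 9 7 3 4)(1 10 5)| = 15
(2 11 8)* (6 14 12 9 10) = (2 11 8)(6 14 12 9 10) = [0, 1, 11, 3, 4, 5, 14, 7, 2, 10, 6, 8, 9, 13, 12]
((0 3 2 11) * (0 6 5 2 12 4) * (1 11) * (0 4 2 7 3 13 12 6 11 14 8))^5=(0 14 2 13 8 1 12)(3 6 5 7)=[14, 12, 13, 6, 4, 7, 5, 3, 1, 9, 10, 11, 0, 8, 2]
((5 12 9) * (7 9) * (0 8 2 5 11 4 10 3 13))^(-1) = [13, 1, 8, 10, 11, 2, 6, 12, 0, 7, 4, 9, 5, 3] = (0 13 3 10 4 11 9 7 12 5 2 8)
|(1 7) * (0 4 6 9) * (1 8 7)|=|(0 4 6 9)(7 8)|=4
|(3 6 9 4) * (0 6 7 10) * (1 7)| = 8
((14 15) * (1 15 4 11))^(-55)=(15)=[0, 1, 2, 3, 4, 5, 6, 7, 8, 9, 10, 11, 12, 13, 14, 15]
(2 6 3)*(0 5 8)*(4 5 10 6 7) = (0 10 6 3 2 7 4 5 8) = [10, 1, 7, 2, 5, 8, 3, 4, 0, 9, 6]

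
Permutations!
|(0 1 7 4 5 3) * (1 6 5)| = 12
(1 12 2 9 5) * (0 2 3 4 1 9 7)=(0 2 7)(1 12 3 4)(5 9)=[2, 12, 7, 4, 1, 9, 6, 0, 8, 5, 10, 11, 3]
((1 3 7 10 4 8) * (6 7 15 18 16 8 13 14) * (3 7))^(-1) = (1 8 16 18 15 3 6 14 13 4 10 7) = [0, 8, 2, 6, 10, 5, 14, 1, 16, 9, 7, 11, 12, 4, 13, 3, 18, 17, 15]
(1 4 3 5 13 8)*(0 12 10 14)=[12, 4, 2, 5, 3, 13, 6, 7, 1, 9, 14, 11, 10, 8, 0]=(0 12 10 14)(1 4 3 5 13 8)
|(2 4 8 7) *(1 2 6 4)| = |(1 2)(4 8 7 6)| = 4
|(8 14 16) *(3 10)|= |(3 10)(8 14 16)|= 6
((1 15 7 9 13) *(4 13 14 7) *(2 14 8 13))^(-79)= (1 4 14 9 13 15 2 7 8)= [0, 4, 7, 3, 14, 5, 6, 8, 1, 13, 10, 11, 12, 15, 9, 2]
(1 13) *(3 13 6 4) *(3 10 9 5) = [0, 6, 2, 13, 10, 3, 4, 7, 8, 5, 9, 11, 12, 1] = (1 6 4 10 9 5 3 13)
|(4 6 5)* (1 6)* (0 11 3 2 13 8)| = |(0 11 3 2 13 8)(1 6 5 4)| = 12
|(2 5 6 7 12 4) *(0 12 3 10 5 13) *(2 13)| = 20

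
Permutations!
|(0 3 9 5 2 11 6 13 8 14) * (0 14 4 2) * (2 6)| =|(14)(0 3 9 5)(2 11)(4 6 13 8)| =4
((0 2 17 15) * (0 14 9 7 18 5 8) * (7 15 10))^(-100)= (0 7)(2 18)(5 17)(8 10)(9 14 15)= [7, 1, 18, 3, 4, 17, 6, 0, 10, 14, 8, 11, 12, 13, 15, 9, 16, 5, 2]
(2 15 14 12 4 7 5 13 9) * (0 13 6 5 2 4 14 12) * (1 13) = (0 1 13 9 4 7 2 15 12 14)(5 6) = [1, 13, 15, 3, 7, 6, 5, 2, 8, 4, 10, 11, 14, 9, 0, 12]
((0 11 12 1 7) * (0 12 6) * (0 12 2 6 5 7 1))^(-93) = (0 6 7 11 12 2 5) = [6, 1, 5, 3, 4, 0, 7, 11, 8, 9, 10, 12, 2]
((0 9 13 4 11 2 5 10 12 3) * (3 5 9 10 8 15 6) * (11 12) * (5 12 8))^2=[11, 1, 13, 10, 15, 5, 0, 7, 6, 4, 2, 9, 12, 8, 14, 3]=(0 11 9 4 15 3 10 2 13 8 6)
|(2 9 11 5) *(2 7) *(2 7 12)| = |(2 9 11 5 12)| = 5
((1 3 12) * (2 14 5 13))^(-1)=(1 12 3)(2 13 5 14)=[0, 12, 13, 1, 4, 14, 6, 7, 8, 9, 10, 11, 3, 5, 2]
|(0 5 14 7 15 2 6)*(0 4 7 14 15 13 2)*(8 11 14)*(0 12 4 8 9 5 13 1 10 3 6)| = |(0 13 2)(1 10 3 6 8 11 14 9 5 15 12 4 7)| = 39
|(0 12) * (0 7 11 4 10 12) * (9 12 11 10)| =|(4 9 12 7 10 11)| =6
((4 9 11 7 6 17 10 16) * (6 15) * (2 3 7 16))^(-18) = [0, 1, 15, 6, 11, 5, 2, 17, 8, 16, 7, 4, 12, 13, 14, 10, 9, 3] = (2 15 10 7 17 3 6)(4 11)(9 16)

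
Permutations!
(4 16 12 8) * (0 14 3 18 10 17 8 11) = (0 14 3 18 10 17 8 4 16 12 11) = [14, 1, 2, 18, 16, 5, 6, 7, 4, 9, 17, 0, 11, 13, 3, 15, 12, 8, 10]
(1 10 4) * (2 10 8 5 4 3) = (1 8 5 4)(2 10 3) = [0, 8, 10, 2, 1, 4, 6, 7, 5, 9, 3]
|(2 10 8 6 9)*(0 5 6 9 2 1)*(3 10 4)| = |(0 5 6 2 4 3 10 8 9 1)| = 10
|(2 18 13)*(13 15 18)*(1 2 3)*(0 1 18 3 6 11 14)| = 21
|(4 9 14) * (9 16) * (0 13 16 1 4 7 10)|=|(0 13 16 9 14 7 10)(1 4)|=14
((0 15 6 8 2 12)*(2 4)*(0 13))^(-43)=(0 2 6 13 4 15 12 8)=[2, 1, 6, 3, 15, 5, 13, 7, 0, 9, 10, 11, 8, 4, 14, 12]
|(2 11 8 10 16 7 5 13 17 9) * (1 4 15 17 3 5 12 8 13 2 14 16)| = 55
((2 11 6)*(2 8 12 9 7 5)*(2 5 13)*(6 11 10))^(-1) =(2 13 7 9 12 8 6 10) =[0, 1, 13, 3, 4, 5, 10, 9, 6, 12, 2, 11, 8, 7]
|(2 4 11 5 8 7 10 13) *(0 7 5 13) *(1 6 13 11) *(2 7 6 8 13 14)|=11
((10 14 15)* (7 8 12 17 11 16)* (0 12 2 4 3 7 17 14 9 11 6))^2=[14, 1, 3, 8, 7, 5, 12, 2, 4, 16, 11, 17, 15, 13, 10, 9, 6, 0]=(0 14 10 11 17)(2 3 8 4 7)(6 12 15 9 16)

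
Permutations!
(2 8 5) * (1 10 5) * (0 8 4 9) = (0 8 1 10 5 2 4 9) = [8, 10, 4, 3, 9, 2, 6, 7, 1, 0, 5]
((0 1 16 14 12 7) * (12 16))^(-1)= (0 7 12 1)(14 16)= [7, 0, 2, 3, 4, 5, 6, 12, 8, 9, 10, 11, 1, 13, 16, 15, 14]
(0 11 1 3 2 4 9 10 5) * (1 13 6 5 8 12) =(0 11 13 6 5)(1 3 2 4 9 10 8 12) =[11, 3, 4, 2, 9, 0, 5, 7, 12, 10, 8, 13, 1, 6]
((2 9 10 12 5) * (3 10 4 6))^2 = [0, 1, 4, 12, 3, 9, 10, 7, 8, 6, 5, 11, 2] = (2 4 3 12)(5 9 6 10)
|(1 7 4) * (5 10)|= |(1 7 4)(5 10)|= 6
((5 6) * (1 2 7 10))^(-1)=(1 10 7 2)(5 6)=[0, 10, 1, 3, 4, 6, 5, 2, 8, 9, 7]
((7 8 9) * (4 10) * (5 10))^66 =(10) =[0, 1, 2, 3, 4, 5, 6, 7, 8, 9, 10]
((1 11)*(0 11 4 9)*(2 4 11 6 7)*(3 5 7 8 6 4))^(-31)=(0 9 4)(1 11)(2 3 5 7)(6 8)=[9, 11, 3, 5, 0, 7, 8, 2, 6, 4, 10, 1]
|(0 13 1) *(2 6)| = 6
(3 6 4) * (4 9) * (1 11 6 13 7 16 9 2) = (1 11 6 2)(3 13 7 16 9 4) = [0, 11, 1, 13, 3, 5, 2, 16, 8, 4, 10, 6, 12, 7, 14, 15, 9]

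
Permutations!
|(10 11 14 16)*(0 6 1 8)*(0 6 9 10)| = |(0 9 10 11 14 16)(1 8 6)| = 6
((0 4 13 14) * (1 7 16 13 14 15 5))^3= (1 13)(5 16)(7 15)= [0, 13, 2, 3, 4, 16, 6, 15, 8, 9, 10, 11, 12, 1, 14, 7, 5]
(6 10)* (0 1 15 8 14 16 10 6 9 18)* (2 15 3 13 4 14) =(0 1 3 13 4 14 16 10 9 18)(2 15 8) =[1, 3, 15, 13, 14, 5, 6, 7, 2, 18, 9, 11, 12, 4, 16, 8, 10, 17, 0]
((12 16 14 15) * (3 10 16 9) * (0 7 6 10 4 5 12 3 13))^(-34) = (0 14 12 6 3 13 16 5 7 15 9 10 4) = [14, 1, 2, 13, 0, 7, 3, 15, 8, 10, 4, 11, 6, 16, 12, 9, 5]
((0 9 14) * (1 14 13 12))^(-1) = (0 14 1 12 13 9) = [14, 12, 2, 3, 4, 5, 6, 7, 8, 0, 10, 11, 13, 9, 1]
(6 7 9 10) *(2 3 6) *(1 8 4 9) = (1 8 4 9 10 2 3 6 7) = [0, 8, 3, 6, 9, 5, 7, 1, 4, 10, 2]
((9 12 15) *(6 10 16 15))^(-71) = (6 10 16 15 9 12) = [0, 1, 2, 3, 4, 5, 10, 7, 8, 12, 16, 11, 6, 13, 14, 9, 15]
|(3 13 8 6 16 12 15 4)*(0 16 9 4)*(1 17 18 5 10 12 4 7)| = 16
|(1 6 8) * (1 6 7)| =2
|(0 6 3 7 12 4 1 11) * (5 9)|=|(0 6 3 7 12 4 1 11)(5 9)|=8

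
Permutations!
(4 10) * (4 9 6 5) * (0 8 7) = (0 8 7)(4 10 9 6 5) = [8, 1, 2, 3, 10, 4, 5, 0, 7, 6, 9]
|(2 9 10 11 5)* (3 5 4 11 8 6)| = |(2 9 10 8 6 3 5)(4 11)| = 14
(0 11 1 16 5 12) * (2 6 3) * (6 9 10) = (0 11 1 16 5 12)(2 9 10 6 3) = [11, 16, 9, 2, 4, 12, 3, 7, 8, 10, 6, 1, 0, 13, 14, 15, 5]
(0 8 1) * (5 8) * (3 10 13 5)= (0 3 10 13 5 8 1)= [3, 0, 2, 10, 4, 8, 6, 7, 1, 9, 13, 11, 12, 5]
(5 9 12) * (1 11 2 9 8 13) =(1 11 2 9 12 5 8 13) =[0, 11, 9, 3, 4, 8, 6, 7, 13, 12, 10, 2, 5, 1]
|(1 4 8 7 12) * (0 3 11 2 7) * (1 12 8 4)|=6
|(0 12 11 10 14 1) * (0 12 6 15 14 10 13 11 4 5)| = |(0 6 15 14 1 12 4 5)(11 13)| = 8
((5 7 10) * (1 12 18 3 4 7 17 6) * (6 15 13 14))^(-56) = [0, 15, 2, 6, 1, 3, 17, 12, 8, 9, 18, 11, 13, 10, 5, 7, 16, 4, 14] = (1 15 7 12 13 10 18 14 5 3 6 17 4)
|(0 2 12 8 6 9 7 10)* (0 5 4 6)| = |(0 2 12 8)(4 6 9 7 10 5)| = 12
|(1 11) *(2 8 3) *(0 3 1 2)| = 4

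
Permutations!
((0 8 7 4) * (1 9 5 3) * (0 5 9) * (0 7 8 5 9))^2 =(0 3 7 9 5 1 4) =[3, 4, 2, 7, 0, 1, 6, 9, 8, 5]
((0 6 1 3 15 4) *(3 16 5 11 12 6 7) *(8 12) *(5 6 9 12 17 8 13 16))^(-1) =(0 4 15 3 7)(1 6 16 13 11 5)(8 17)(9 12) =[4, 6, 2, 7, 15, 1, 16, 0, 17, 12, 10, 5, 9, 11, 14, 3, 13, 8]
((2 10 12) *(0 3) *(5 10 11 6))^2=(2 6 10)(5 12 11)=[0, 1, 6, 3, 4, 12, 10, 7, 8, 9, 2, 5, 11]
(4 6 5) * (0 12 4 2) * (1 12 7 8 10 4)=(0 7 8 10 4 6 5 2)(1 12)=[7, 12, 0, 3, 6, 2, 5, 8, 10, 9, 4, 11, 1]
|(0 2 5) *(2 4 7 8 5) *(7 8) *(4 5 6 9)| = 4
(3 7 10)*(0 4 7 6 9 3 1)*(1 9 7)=(0 4 1)(3 6 7 10 9)=[4, 0, 2, 6, 1, 5, 7, 10, 8, 3, 9]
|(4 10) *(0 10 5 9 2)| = 6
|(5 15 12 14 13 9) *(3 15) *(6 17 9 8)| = 10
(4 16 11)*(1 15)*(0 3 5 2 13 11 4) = (0 3 5 2 13 11)(1 15)(4 16) = [3, 15, 13, 5, 16, 2, 6, 7, 8, 9, 10, 0, 12, 11, 14, 1, 4]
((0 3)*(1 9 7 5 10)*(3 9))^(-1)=(0 3 1 10 5 7 9)=[3, 10, 2, 1, 4, 7, 6, 9, 8, 0, 5]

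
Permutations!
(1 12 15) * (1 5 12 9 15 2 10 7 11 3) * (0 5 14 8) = (0 5 12 2 10 7 11 3 1 9 15 14 8) = [5, 9, 10, 1, 4, 12, 6, 11, 0, 15, 7, 3, 2, 13, 8, 14]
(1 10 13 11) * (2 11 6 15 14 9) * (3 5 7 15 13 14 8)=[0, 10, 11, 5, 4, 7, 13, 15, 3, 2, 14, 1, 12, 6, 9, 8]=(1 10 14 9 2 11)(3 5 7 15 8)(6 13)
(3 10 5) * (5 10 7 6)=[0, 1, 2, 7, 4, 3, 5, 6, 8, 9, 10]=(10)(3 7 6 5)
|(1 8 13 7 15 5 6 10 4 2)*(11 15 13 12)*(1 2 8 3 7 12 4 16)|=|(1 3 7 13 12 11 15 5 6 10 16)(4 8)|=22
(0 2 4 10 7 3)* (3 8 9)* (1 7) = (0 2 4 10 1 7 8 9 3) = [2, 7, 4, 0, 10, 5, 6, 8, 9, 3, 1]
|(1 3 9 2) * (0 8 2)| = |(0 8 2 1 3 9)| = 6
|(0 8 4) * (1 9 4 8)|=4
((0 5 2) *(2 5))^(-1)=(5)(0 2)=[2, 1, 0, 3, 4, 5]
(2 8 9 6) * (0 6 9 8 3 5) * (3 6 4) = [4, 1, 6, 5, 3, 0, 2, 7, 8, 9] = (9)(0 4 3 5)(2 6)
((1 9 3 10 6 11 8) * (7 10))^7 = [0, 8, 2, 9, 4, 5, 10, 3, 11, 1, 7, 6] = (1 8 11 6 10 7 3 9)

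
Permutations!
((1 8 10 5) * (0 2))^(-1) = [2, 5, 0, 3, 4, 10, 6, 7, 1, 9, 8] = (0 2)(1 5 10 8)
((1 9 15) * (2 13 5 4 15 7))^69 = (1 5 7 15 13 9 4 2) = [0, 5, 1, 3, 2, 7, 6, 15, 8, 4, 10, 11, 12, 9, 14, 13]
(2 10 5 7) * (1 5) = [0, 5, 10, 3, 4, 7, 6, 2, 8, 9, 1] = (1 5 7 2 10)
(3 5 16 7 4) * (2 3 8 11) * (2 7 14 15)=(2 3 5 16 14 15)(4 8 11 7)=[0, 1, 3, 5, 8, 16, 6, 4, 11, 9, 10, 7, 12, 13, 15, 2, 14]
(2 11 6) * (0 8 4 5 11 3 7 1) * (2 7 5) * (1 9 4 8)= (0 1)(2 3 5 11 6 7 9 4)= [1, 0, 3, 5, 2, 11, 7, 9, 8, 4, 10, 6]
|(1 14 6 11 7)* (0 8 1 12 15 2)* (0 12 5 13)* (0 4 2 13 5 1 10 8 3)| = |(0 3)(1 14 6 11 7)(2 12 15 13 4)(8 10)| = 10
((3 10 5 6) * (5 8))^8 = (3 5 10 6 8) = [0, 1, 2, 5, 4, 10, 8, 7, 3, 9, 6]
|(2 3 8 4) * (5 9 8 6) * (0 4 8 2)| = 10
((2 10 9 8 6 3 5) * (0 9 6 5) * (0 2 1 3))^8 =(0 6 10 2 3 1 5 8 9) =[6, 5, 3, 1, 4, 8, 10, 7, 9, 0, 2]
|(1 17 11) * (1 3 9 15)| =6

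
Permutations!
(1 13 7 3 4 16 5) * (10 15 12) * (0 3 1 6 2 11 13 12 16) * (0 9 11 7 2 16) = (0 3 4 9 11 13 2 7 1 12 10 15)(5 6 16) = [3, 12, 7, 4, 9, 6, 16, 1, 8, 11, 15, 13, 10, 2, 14, 0, 5]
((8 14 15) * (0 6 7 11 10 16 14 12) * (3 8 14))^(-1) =(0 12 8 3 16 10 11 7 6)(14 15) =[12, 1, 2, 16, 4, 5, 0, 6, 3, 9, 11, 7, 8, 13, 15, 14, 10]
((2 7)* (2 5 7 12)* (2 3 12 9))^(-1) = [0, 1, 9, 12, 4, 7, 6, 5, 8, 2, 10, 11, 3] = (2 9)(3 12)(5 7)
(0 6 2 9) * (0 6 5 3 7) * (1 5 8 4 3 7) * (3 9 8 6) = (0 6 2 8 4 9 3 1 5 7) = [6, 5, 8, 1, 9, 7, 2, 0, 4, 3]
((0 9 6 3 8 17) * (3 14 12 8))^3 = (0 14 17 6 8 9 12) = [14, 1, 2, 3, 4, 5, 8, 7, 9, 12, 10, 11, 0, 13, 17, 15, 16, 6]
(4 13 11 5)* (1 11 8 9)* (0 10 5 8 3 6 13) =(0 10 5 4)(1 11 8 9)(3 6 13) =[10, 11, 2, 6, 0, 4, 13, 7, 9, 1, 5, 8, 12, 3]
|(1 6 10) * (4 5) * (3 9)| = 6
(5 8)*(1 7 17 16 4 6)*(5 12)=(1 7 17 16 4 6)(5 8 12)=[0, 7, 2, 3, 6, 8, 1, 17, 12, 9, 10, 11, 5, 13, 14, 15, 4, 16]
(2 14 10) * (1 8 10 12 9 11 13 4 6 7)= (1 8 10 2 14 12 9 11 13 4 6 7)= [0, 8, 14, 3, 6, 5, 7, 1, 10, 11, 2, 13, 9, 4, 12]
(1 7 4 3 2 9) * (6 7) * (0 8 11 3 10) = (0 8 11 3 2 9 1 6 7 4 10) = [8, 6, 9, 2, 10, 5, 7, 4, 11, 1, 0, 3]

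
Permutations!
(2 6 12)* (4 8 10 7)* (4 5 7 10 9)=[0, 1, 6, 3, 8, 7, 12, 5, 9, 4, 10, 11, 2]=(2 6 12)(4 8 9)(5 7)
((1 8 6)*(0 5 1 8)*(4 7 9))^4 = (0 5 1)(4 7 9) = [5, 0, 2, 3, 7, 1, 6, 9, 8, 4]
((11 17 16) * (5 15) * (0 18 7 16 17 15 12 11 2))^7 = (0 7 2 18 16)(5 15 11 12) = [7, 1, 18, 3, 4, 15, 6, 2, 8, 9, 10, 12, 5, 13, 14, 11, 0, 17, 16]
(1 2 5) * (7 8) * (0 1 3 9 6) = [1, 2, 5, 9, 4, 3, 0, 8, 7, 6] = (0 1 2 5 3 9 6)(7 8)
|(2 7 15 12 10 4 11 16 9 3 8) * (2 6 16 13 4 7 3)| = 12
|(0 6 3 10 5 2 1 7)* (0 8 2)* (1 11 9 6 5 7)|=|(0 5)(2 11 9 6 3 10 7 8)|=8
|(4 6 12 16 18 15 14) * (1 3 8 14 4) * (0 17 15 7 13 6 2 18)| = 44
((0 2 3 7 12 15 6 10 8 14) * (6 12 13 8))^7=(6 10)(12 15)=[0, 1, 2, 3, 4, 5, 10, 7, 8, 9, 6, 11, 15, 13, 14, 12]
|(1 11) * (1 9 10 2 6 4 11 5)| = |(1 5)(2 6 4 11 9 10)| = 6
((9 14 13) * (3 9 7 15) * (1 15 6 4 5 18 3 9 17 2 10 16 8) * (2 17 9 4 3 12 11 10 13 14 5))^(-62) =(1 4 13 6 9 18 11 16)(2 7 3 5 12 10 8 15) =[0, 4, 7, 5, 13, 12, 9, 3, 15, 18, 8, 16, 10, 6, 14, 2, 1, 17, 11]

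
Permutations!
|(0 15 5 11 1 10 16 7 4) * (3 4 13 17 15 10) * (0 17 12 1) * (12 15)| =40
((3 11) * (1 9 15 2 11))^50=(1 15 11)(2 3 9)=[0, 15, 3, 9, 4, 5, 6, 7, 8, 2, 10, 1, 12, 13, 14, 11]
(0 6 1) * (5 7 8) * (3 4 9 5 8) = (0 6 1)(3 4 9 5 7) = [6, 0, 2, 4, 9, 7, 1, 3, 8, 5]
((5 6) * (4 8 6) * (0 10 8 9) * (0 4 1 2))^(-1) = [2, 5, 1, 3, 9, 6, 8, 7, 10, 4, 0] = (0 2 1 5 6 8 10)(4 9)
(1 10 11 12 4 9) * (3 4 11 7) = (1 10 7 3 4 9)(11 12) = [0, 10, 2, 4, 9, 5, 6, 3, 8, 1, 7, 12, 11]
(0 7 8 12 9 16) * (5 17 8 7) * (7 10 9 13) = (0 5 17 8 12 13 7 10 9 16) = [5, 1, 2, 3, 4, 17, 6, 10, 12, 16, 9, 11, 13, 7, 14, 15, 0, 8]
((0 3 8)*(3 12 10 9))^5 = (0 8 3 9 10 12) = [8, 1, 2, 9, 4, 5, 6, 7, 3, 10, 12, 11, 0]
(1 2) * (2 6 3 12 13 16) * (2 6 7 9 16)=(1 7 9 16 6 3 12 13 2)=[0, 7, 1, 12, 4, 5, 3, 9, 8, 16, 10, 11, 13, 2, 14, 15, 6]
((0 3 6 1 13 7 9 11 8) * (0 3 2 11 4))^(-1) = (0 4 9 7 13 1 6 3 8 11 2) = [4, 6, 0, 8, 9, 5, 3, 13, 11, 7, 10, 2, 12, 1]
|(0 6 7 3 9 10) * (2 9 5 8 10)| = |(0 6 7 3 5 8 10)(2 9)| = 14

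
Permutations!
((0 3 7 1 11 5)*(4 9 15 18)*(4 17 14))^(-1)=(0 5 11 1 7 3)(4 14 17 18 15 9)=[5, 7, 2, 0, 14, 11, 6, 3, 8, 4, 10, 1, 12, 13, 17, 9, 16, 18, 15]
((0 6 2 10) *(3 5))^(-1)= (0 10 2 6)(3 5)= [10, 1, 6, 5, 4, 3, 0, 7, 8, 9, 2]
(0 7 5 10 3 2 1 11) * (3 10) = [7, 11, 1, 2, 4, 3, 6, 5, 8, 9, 10, 0] = (0 7 5 3 2 1 11)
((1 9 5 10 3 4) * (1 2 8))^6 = [0, 2, 3, 5, 10, 1, 6, 7, 4, 8, 9] = (1 2 3 5)(4 10 9 8)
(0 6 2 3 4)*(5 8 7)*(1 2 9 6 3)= [3, 2, 1, 4, 0, 8, 9, 5, 7, 6]= (0 3 4)(1 2)(5 8 7)(6 9)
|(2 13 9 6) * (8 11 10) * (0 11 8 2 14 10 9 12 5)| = 10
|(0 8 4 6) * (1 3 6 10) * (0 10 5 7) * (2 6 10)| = |(0 8 4 5 7)(1 3 10)(2 6)| = 30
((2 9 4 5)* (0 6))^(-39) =[6, 1, 9, 3, 5, 2, 0, 7, 8, 4] =(0 6)(2 9 4 5)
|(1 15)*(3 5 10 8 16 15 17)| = 8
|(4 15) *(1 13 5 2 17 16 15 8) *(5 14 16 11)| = |(1 13 14 16 15 4 8)(2 17 11 5)| = 28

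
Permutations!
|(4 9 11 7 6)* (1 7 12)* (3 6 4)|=6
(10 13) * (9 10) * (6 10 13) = [0, 1, 2, 3, 4, 5, 10, 7, 8, 13, 6, 11, 12, 9] = (6 10)(9 13)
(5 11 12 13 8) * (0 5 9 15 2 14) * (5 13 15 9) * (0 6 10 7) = (0 13 8 5 11 12 15 2 14 6 10 7) = [13, 1, 14, 3, 4, 11, 10, 0, 5, 9, 7, 12, 15, 8, 6, 2]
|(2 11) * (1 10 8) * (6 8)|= |(1 10 6 8)(2 11)|= 4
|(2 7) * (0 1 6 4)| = |(0 1 6 4)(2 7)| = 4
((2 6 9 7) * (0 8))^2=(2 9)(6 7)=[0, 1, 9, 3, 4, 5, 7, 6, 8, 2]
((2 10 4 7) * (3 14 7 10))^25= (2 3 14 7)(4 10)= [0, 1, 3, 14, 10, 5, 6, 2, 8, 9, 4, 11, 12, 13, 7]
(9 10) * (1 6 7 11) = [0, 6, 2, 3, 4, 5, 7, 11, 8, 10, 9, 1] = (1 6 7 11)(9 10)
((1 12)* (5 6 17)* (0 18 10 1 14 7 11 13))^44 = (0 13 11 7 14 12 1 10 18)(5 17 6) = [13, 10, 2, 3, 4, 17, 5, 14, 8, 9, 18, 7, 1, 11, 12, 15, 16, 6, 0]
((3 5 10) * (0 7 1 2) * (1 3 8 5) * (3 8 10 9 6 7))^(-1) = (10)(0 2 1 3)(5 8 7 6 9) = [2, 3, 1, 0, 4, 8, 9, 6, 7, 5, 10]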